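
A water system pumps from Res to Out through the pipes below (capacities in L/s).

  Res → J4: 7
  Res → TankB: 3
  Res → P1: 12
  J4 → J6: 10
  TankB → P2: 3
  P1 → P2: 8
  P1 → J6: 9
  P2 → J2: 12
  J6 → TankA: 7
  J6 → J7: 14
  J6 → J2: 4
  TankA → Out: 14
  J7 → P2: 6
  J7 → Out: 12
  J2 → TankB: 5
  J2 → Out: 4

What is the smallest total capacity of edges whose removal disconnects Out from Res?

Augment Res→J4→J6→TankA→Out: bottleneck 7, flow now 7.
Augment Res→TankB→P2→J2→Out: bottleneck 3, flow now 10.
Augment Res→P1→P2→J2→Out: bottleneck 1, flow now 11.
Augment Res→P1→J6→J7→Out: bottleneck 9, flow now 20.
No augmenting path remains; maximum flow = 20.
By max-flow min-cut, the minimum cut capacity equals the max flow.
In the residual graph, reachable from Res: {Res, TankB, P1, P2, J2}.
Min-cut edges: Res→J4 (7), P1→J6 (9), J2→Out (4); capacity 7 + 9 + 4 = 20.

20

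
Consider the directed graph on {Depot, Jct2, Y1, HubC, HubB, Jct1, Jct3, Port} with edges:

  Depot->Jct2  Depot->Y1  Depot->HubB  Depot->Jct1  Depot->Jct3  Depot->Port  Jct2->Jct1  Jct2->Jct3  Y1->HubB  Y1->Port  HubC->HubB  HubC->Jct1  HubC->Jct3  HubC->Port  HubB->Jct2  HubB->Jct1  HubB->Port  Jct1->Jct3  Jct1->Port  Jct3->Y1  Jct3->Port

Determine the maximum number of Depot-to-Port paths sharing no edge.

5

Assign every edge capacity 1; by Menger, the answer equals the max flow.
Path Depot→Port (+1); total 1.
Path Depot→Y1→Port (+1); total 2.
Path Depot→HubB→Port (+1); total 3.
Path Depot→Jct1→Port (+1); total 4.
Path Depot→Jct3→Port (+1); total 5.
No residual Depot→Port path; max flow = 5.
Certifying cut of size 5: {Depot→Port, HubB→Port, Jct1→Port, Jct3→Port, Y1→Port}.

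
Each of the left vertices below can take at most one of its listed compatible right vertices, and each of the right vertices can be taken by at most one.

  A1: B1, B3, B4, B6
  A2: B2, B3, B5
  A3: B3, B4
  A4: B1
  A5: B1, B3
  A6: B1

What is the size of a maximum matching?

Unit-capacity flow: source→left, listed edges, right→sink; max matching = max flow.
Augmenting path A1→B1 (+1); matched 1.
Augmenting path A2→B2 (+1); matched 2.
Augmenting path A3→B3 (+1); matched 3.
Augmenting path A4→B1→A1→B4 (+1); matched 4.
Augmenting path A5→B3→A3→B4→A1→B6 (+1); matched 5.
No augmenting path remains; maximum matching = 5.
König certificate: {A1, A2, A3, A5, B1} is a vertex cover of size 5 (every listed pair touches it), so no matching can be larger.

5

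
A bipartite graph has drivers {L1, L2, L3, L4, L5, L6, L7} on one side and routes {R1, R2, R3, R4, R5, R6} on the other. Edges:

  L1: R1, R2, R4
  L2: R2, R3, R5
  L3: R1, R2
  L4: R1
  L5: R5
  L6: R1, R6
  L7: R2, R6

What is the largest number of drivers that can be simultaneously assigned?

Unit-capacity flow: source→left, listed edges, right→sink; max matching = max flow.
Augmenting path L1→R1 (+1); matched 1.
Augmenting path L2→R2 (+1); matched 2.
Augmenting path L5→R5 (+1); matched 3.
Augmenting path L6→R6 (+1); matched 4.
Augmenting path L3→R1→L1→R4 (+1); matched 5.
Augmenting path L7→R2→L2→R3 (+1); matched 6.
No augmenting path remains; maximum matching = 6.
König certificate: {L1, L2, L5, R1, R2, R6} is a vertex cover of size 6 (every listed pair touches it), so no matching can be larger.

6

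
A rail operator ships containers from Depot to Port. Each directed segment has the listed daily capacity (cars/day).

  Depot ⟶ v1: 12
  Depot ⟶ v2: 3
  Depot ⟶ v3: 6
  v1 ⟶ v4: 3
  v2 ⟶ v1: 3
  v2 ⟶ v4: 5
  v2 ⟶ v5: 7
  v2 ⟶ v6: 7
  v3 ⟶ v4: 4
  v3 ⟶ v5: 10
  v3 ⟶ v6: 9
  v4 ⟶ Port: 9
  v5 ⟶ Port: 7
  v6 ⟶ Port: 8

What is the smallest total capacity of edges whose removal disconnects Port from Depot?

Augment Depot→v1→v4→Port: bottleneck 3, flow now 3.
Augment Depot→v2→v4→Port: bottleneck 3, flow now 6.
Augment Depot→v3→v4→Port: bottleneck 3, flow now 9.
Augment Depot→v3→v5→Port: bottleneck 3, flow now 12.
No augmenting path remains; maximum flow = 12.
By max-flow min-cut, the minimum cut capacity equals the max flow.
In the residual graph, reachable from Depot: {Depot, v1}.
Min-cut edges: Depot→v2 (3), Depot→v3 (6), v1→v4 (3); capacity 3 + 6 + 3 = 12.

12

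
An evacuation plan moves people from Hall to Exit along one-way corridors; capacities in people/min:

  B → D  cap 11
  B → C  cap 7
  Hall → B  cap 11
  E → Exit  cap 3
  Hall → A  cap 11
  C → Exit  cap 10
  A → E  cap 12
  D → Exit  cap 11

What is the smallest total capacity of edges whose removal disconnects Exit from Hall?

14

Augment Hall→A→E→Exit: bottleneck 3, flow now 3.
Augment Hall→B→C→Exit: bottleneck 7, flow now 10.
Augment Hall→B→D→Exit: bottleneck 4, flow now 14.
No augmenting path remains; maximum flow = 14.
By max-flow min-cut, the minimum cut capacity equals the max flow.
In the residual graph, reachable from Hall: {Hall, A, E}.
Min-cut edges: Hall→B (11), E→Exit (3); capacity 11 + 3 = 14.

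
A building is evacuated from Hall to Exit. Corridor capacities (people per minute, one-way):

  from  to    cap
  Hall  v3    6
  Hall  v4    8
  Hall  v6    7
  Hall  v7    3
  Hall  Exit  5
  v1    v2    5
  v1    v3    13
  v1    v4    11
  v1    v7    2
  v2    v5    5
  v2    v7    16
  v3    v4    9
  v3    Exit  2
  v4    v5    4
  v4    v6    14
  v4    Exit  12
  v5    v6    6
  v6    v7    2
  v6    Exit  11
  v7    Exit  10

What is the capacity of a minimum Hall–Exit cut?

Augment Hall→Exit: bottleneck 5, flow now 5.
Augment Hall→v3→Exit: bottleneck 2, flow now 7.
Augment Hall→v4→Exit: bottleneck 8, flow now 15.
Augment Hall→v6→Exit: bottleneck 7, flow now 22.
Augment Hall→v7→Exit: bottleneck 3, flow now 25.
Augment Hall→v3→v4→Exit: bottleneck 4, flow now 29.
No augmenting path remains; maximum flow = 29.
By max-flow min-cut, the minimum cut capacity equals the max flow.
In the residual graph, reachable from Hall: {Hall}.
Min-cut edges: Hall→v3 (6), Hall→v4 (8), Hall→v6 (7), Hall→v7 (3), Hall→Exit (5); capacity 6 + 8 + 7 + 3 + 5 = 29.

29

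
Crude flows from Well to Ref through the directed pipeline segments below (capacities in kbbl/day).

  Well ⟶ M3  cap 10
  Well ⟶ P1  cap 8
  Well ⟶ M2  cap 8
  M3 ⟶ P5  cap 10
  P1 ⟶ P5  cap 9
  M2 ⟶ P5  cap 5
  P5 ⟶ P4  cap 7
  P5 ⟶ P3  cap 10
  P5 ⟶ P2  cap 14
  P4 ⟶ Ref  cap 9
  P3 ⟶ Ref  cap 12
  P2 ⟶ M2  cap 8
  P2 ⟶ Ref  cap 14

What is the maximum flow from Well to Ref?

23

Augment Well→M3→P5→P4→Ref: bottleneck 7, flow now 7.
Augment Well→M3→P5→P3→Ref: bottleneck 3, flow now 10.
Augment Well→P1→P5→P3→Ref: bottleneck 7, flow now 17.
Augment Well→P1→P5→P2→Ref: bottleneck 1, flow now 18.
Augment Well→M2→P5→P2→Ref: bottleneck 5, flow now 23.
No augmenting path remains; maximum flow = 23.
In the residual graph, reachable from Well: {Well, M2}.
Min-cut edges: Well→M3 (10), Well→P1 (8), M2→P5 (5); capacity 10 + 8 + 5 = 23.
This cut is saturated, so no flow can exceed 23.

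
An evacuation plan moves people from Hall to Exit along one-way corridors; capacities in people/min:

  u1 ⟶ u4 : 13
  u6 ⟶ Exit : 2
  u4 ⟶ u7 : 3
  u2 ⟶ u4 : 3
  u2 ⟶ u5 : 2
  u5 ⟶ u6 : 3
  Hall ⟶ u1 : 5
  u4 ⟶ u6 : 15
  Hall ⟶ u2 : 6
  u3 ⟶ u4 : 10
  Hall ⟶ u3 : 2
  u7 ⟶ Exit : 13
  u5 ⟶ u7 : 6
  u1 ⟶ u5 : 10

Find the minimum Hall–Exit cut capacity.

Augment Hall→u1→u4→u6→Exit: bottleneck 2, flow now 2.
Augment Hall→u1→u4→u7→Exit: bottleneck 3, flow now 5.
Augment Hall→u2→u5→u7→Exit: bottleneck 2, flow now 7.
Augment Hall→u2→u4→u1→u5→u7→Exit: bottleneck 3, flow now 10. (uses reverse residual edge)
Augment Hall→u3→u4→u1→u5→u7→Exit: bottleneck 1, flow now 11. (uses reverse residual edge)
No augmenting path remains; maximum flow = 11.
By max-flow min-cut, the minimum cut capacity equals the max flow.
In the residual graph, reachable from Hall: {Hall, u1, u2, u3, u4, u5, u6}.
Min-cut edges: u4→u7 (3), u5→u7 (6), u6→Exit (2); capacity 3 + 6 + 2 = 11.

11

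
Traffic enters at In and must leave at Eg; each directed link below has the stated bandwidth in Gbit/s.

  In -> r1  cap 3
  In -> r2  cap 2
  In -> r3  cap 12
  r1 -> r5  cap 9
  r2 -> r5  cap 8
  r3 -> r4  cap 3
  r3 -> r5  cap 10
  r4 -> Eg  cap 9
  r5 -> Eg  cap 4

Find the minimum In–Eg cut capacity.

Augment In→r1→r5→Eg: bottleneck 3, flow now 3.
Augment In→r2→r5→Eg: bottleneck 1, flow now 4.
Augment In→r3→r4→Eg: bottleneck 3, flow now 7.
No augmenting path remains; maximum flow = 7.
By max-flow min-cut, the minimum cut capacity equals the max flow.
In the residual graph, reachable from In: {In, r1, r2, r3, r5}.
Min-cut edges: r3→r4 (3), r5→Eg (4); capacity 3 + 4 = 7.

7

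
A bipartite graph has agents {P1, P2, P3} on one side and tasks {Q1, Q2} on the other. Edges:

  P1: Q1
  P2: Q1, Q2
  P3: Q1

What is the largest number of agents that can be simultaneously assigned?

Unit-capacity flow: source→left, listed edges, right→sink; max matching = max flow.
Augmenting path P1→Q1 (+1); matched 1.
Augmenting path P2→Q2 (+1); matched 2.
No augmenting path remains; maximum matching = 2.
König certificate: {P2, Q1} is a vertex cover of size 2 (every listed pair touches it), so no matching can be larger.

2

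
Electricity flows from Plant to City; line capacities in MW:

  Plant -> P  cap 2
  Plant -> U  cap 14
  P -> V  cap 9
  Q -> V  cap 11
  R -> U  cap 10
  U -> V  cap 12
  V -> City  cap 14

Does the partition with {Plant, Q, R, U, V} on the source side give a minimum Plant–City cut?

Given cut capacity: 2 + 14 = 16.
Augment Plant→P→V→City: bottleneck 2, flow now 2.
Augment Plant→U→V→City: bottleneck 12, flow now 14.
No augmenting path remains; maximum flow = 14.
In the residual graph, reachable from Plant: {Plant, U}.
Min-cut edges: Plant→P (2), U→V (12); capacity 2 + 12 = 14.
Cut capacity 16 exceeds the max flow 14, so it is not minimum.

No — its capacity is 16, but the minimum cut has capacity 14.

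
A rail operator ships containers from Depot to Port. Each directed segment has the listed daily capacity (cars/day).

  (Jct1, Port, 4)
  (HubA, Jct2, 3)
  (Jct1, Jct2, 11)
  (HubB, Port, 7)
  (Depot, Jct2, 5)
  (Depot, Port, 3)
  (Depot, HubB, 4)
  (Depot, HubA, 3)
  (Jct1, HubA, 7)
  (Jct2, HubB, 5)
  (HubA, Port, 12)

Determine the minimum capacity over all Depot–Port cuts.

13

Augment Depot→Port: bottleneck 3, flow now 3.
Augment Depot→HubA→Port: bottleneck 3, flow now 6.
Augment Depot→HubB→Port: bottleneck 4, flow now 10.
Augment Depot→Jct2→HubB→Port: bottleneck 3, flow now 13.
No augmenting path remains; maximum flow = 13.
By max-flow min-cut, the minimum cut capacity equals the max flow.
In the residual graph, reachable from Depot: {Depot, Jct2, HubB}.
Min-cut edges: Depot→HubA (3), Depot→Port (3), HubB→Port (7); capacity 3 + 3 + 7 = 13.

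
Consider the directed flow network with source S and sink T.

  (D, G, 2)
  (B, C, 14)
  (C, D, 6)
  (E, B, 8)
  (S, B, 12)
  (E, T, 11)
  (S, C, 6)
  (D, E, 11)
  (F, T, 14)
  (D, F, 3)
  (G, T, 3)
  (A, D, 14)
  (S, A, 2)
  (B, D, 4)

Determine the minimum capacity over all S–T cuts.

Augment S→A→D→E→T: bottleneck 2, flow now 2.
Augment S→B→D→E→T: bottleneck 4, flow now 6.
Augment S→C→D→E→T: bottleneck 5, flow now 11.
Augment S→C→D→F→T: bottleneck 1, flow now 12.
No augmenting path remains; maximum flow = 12.
By max-flow min-cut, the minimum cut capacity equals the max flow.
In the residual graph, reachable from S: {S, B, C}.
Min-cut edges: S→A (2), B→D (4), C→D (6); capacity 2 + 4 + 6 = 12.

12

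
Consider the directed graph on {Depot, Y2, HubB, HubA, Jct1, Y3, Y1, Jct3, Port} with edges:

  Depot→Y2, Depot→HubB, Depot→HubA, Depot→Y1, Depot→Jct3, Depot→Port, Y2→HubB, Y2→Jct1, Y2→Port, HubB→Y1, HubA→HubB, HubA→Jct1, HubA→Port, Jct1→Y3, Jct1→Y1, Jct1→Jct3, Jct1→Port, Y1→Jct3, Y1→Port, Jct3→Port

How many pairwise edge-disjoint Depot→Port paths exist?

5

Assign every edge capacity 1; by Menger, the answer equals the max flow.
Path Depot→Port (+1); total 1.
Path Depot→Y2→Port (+1); total 2.
Path Depot→HubA→Port (+1); total 3.
Path Depot→Y1→Port (+1); total 4.
Path Depot→Jct3→Port (+1); total 5.
No residual Depot→Port path; max flow = 5.
Certifying cut of size 5: {Depot→HubA, Depot→Port, Depot→Y2, Jct3→Port, Y1→Port}.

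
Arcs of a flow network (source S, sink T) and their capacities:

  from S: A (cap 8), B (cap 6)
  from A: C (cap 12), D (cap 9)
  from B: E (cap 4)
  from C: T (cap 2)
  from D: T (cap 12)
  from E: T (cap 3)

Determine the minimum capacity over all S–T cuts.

11

Augment S→A→C→T: bottleneck 2, flow now 2.
Augment S→A→D→T: bottleneck 6, flow now 8.
Augment S→B→E→T: bottleneck 3, flow now 11.
No augmenting path remains; maximum flow = 11.
By max-flow min-cut, the minimum cut capacity equals the max flow.
In the residual graph, reachable from S: {S, B, E}.
Min-cut edges: S→A (8), E→T (3); capacity 8 + 3 = 11.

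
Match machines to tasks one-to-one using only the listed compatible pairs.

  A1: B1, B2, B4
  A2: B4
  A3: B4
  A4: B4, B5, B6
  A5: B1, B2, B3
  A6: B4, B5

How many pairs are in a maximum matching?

5

Unit-capacity flow: source→left, listed edges, right→sink; max matching = max flow.
Augmenting path A1→B1 (+1); matched 1.
Augmenting path A2→B4 (+1); matched 2.
Augmenting path A4→B5 (+1); matched 3.
Augmenting path A5→B2 (+1); matched 4.
Augmenting path A6→B5→A4→B6 (+1); matched 5.
No augmenting path remains; maximum matching = 5.
König certificate: {A1, A4, A5, A6, B4} is a vertex cover of size 5 (every listed pair touches it), so no matching can be larger.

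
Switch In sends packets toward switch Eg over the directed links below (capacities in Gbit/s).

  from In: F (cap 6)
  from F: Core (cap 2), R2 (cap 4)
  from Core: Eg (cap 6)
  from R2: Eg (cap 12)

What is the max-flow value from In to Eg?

6

Augment In→F→Core→Eg: bottleneck 2, flow now 2.
Augment In→F→R2→Eg: bottleneck 4, flow now 6.
No augmenting path remains; maximum flow = 6.
In the residual graph, reachable from In: {In}.
Min-cut edges: In→F (6); capacity 6 = 6.
This cut is saturated, so no flow can exceed 6.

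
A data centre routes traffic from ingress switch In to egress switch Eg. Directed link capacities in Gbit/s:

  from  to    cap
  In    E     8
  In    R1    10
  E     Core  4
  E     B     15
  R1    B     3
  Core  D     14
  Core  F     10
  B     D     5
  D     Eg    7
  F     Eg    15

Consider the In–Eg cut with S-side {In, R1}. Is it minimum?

No — its capacity is 11, but the minimum cut has capacity 9.

Given cut capacity: 8 + 3 = 11.
Augment In→E→Core→D→Eg: bottleneck 4, flow now 4.
Augment In→E→B→D→Eg: bottleneck 3, flow now 7.
Augment In→E→B→D→Core→F→Eg: bottleneck 1, flow now 8. (uses reverse residual edge)
Augment In→R1→B→D→Core→F→Eg: bottleneck 1, flow now 9. (uses reverse residual edge)
No augmenting path remains; maximum flow = 9.
In the residual graph, reachable from In: {In, E, R1, B}.
Min-cut edges: E→Core (4), B→D (5); capacity 4 + 5 = 9.
Cut capacity 11 exceeds the max flow 9, so it is not minimum.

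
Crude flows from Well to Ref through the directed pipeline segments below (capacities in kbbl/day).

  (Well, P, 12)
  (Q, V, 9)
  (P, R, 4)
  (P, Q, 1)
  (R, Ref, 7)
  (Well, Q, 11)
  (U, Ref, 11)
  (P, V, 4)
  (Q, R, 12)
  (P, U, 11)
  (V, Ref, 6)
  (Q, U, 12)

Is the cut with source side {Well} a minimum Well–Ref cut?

Yes — it is a minimum cut (capacity 23).

Given cut capacity: 12 + 11 = 23.
Augment Well→P→R→Ref: bottleneck 4, flow now 4.
Augment Well→P→U→Ref: bottleneck 8, flow now 12.
Augment Well→Q→R→Ref: bottleneck 3, flow now 15.
Augment Well→Q→U→Ref: bottleneck 3, flow now 18.
Augment Well→Q→V→Ref: bottleneck 5, flow now 23.
No augmenting path remains; maximum flow = 23.
Cut capacity 23 equals the max flow, so it is a minimum cut.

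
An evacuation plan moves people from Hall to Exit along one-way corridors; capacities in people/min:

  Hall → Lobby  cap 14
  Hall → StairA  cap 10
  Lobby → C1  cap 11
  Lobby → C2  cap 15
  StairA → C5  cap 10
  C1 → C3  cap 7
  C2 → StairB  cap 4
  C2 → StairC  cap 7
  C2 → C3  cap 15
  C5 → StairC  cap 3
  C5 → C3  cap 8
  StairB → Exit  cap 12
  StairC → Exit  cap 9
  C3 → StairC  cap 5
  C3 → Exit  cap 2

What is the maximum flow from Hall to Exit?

15

Augment Hall→Lobby→C1→C3→Exit: bottleneck 2, flow now 2.
Augment Hall→Lobby→C2→StairB→Exit: bottleneck 4, flow now 6.
Augment Hall→Lobby→C2→StairC→Exit: bottleneck 7, flow now 13.
Augment Hall→StairA→C5→StairC→Exit: bottleneck 2, flow now 15.
No augmenting path remains; maximum flow = 15.
In the residual graph, reachable from Hall: {Hall, Lobby, StairA, C1, C2, C5, StairC, C3}.
Min-cut edges: C2→StairB (4), StairC→Exit (9), C3→Exit (2); capacity 4 + 9 + 2 = 15.
This cut is saturated, so no flow can exceed 15.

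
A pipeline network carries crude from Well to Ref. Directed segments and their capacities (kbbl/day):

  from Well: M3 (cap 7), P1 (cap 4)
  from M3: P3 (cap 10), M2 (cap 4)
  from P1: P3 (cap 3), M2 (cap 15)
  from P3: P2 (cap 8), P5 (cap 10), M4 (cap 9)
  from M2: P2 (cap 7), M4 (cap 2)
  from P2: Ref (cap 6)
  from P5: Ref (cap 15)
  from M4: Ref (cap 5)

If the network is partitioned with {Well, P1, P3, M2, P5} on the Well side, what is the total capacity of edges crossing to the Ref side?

48

Edges leaving {Well, P1, P3, M2, P5}: Well→M3 (7), P3→P2 (8), P3→M4 (9), M2→P2 (7), M2→M4 (2), P5→Ref (15).
Cut capacity = 7 + 8 + 9 + 7 + 2 + 15 = 48.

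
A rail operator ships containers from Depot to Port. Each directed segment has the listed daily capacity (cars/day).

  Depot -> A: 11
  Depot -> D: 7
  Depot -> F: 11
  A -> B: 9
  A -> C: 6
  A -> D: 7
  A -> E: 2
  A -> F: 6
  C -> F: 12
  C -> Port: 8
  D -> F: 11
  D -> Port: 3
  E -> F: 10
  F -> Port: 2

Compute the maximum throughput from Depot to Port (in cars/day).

Augment Depot→D→Port: bottleneck 3, flow now 3.
Augment Depot→F→Port: bottleneck 2, flow now 5.
Augment Depot→A→C→Port: bottleneck 6, flow now 11.
No augmenting path remains; maximum flow = 11.
In the residual graph, reachable from Depot: {Depot, A, B, D, E, F}.
Min-cut edges: A→C (6), D→Port (3), F→Port (2); capacity 6 + 3 + 2 = 11.
This cut is saturated, so no flow can exceed 11.

11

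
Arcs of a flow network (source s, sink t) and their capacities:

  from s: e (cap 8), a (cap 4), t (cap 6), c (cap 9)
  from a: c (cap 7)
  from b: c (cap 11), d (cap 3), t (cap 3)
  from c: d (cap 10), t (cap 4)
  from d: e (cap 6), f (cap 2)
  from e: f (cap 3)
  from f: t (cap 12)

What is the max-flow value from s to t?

Augment s→t: bottleneck 6, flow now 6.
Augment s→c→t: bottleneck 4, flow now 10.
Augment s→e→f→t: bottleneck 3, flow now 13.
Augment s→c→d→f→t: bottleneck 2, flow now 15.
No augmenting path remains; maximum flow = 15.
In the residual graph, reachable from s: {s, a, c, d, e}.
Min-cut edges: s→t (6), c→t (4), d→f (2), e→f (3); capacity 6 + 4 + 2 + 3 = 15.
This cut is saturated, so no flow can exceed 15.

15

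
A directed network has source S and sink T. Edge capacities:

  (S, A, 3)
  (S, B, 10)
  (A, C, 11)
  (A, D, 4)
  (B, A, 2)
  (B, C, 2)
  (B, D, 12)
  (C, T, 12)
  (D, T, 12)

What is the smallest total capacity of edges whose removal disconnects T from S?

Augment S→A→C→T: bottleneck 3, flow now 3.
Augment S→B→C→T: bottleneck 2, flow now 5.
Augment S→B→D→T: bottleneck 8, flow now 13.
No augmenting path remains; maximum flow = 13.
By max-flow min-cut, the minimum cut capacity equals the max flow.
In the residual graph, reachable from S: {S}.
Min-cut edges: S→A (3), S→B (10); capacity 3 + 10 = 13.

13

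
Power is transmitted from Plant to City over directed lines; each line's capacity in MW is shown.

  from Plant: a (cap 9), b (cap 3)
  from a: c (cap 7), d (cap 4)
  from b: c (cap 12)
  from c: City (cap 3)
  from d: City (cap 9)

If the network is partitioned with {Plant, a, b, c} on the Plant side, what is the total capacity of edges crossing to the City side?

Edges leaving {Plant, a, b, c}: a→d (4), c→City (3).
Cut capacity = 4 + 3 = 7.

7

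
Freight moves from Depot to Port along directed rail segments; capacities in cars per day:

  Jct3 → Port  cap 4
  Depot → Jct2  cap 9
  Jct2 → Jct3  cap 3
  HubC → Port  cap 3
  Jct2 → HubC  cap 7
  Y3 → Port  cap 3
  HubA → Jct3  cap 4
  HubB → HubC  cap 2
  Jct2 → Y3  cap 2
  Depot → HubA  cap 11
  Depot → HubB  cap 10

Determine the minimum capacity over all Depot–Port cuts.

9

Augment Depot→Jct2→Y3→Port: bottleneck 2, flow now 2.
Augment Depot→Jct2→HubC→Port: bottleneck 3, flow now 5.
Augment Depot→Jct2→Jct3→Port: bottleneck 3, flow now 8.
Augment Depot→HubA→Jct3→Port: bottleneck 1, flow now 9.
No augmenting path remains; maximum flow = 9.
By max-flow min-cut, the minimum cut capacity equals the max flow.
In the residual graph, reachable from Depot: {Depot, Jct2, HubB, HubA, HubC, Jct3}.
Min-cut edges: Jct2→Y3 (2), HubC→Port (3), Jct3→Port (4); capacity 2 + 3 + 4 = 9.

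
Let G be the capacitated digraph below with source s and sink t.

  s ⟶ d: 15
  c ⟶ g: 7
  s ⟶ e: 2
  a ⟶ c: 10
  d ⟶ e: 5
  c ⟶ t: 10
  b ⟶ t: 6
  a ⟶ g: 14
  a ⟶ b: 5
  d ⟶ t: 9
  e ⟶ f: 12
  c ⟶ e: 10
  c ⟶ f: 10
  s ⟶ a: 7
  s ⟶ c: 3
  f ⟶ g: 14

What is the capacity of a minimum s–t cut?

19

Augment s→c→t: bottleneck 3, flow now 3.
Augment s→d→t: bottleneck 9, flow now 12.
Augment s→a→b→t: bottleneck 5, flow now 17.
Augment s→a→c→t: bottleneck 2, flow now 19.
No augmenting path remains; maximum flow = 19.
By max-flow min-cut, the minimum cut capacity equals the max flow.
In the residual graph, reachable from s: {s, d, e, f, g}.
Min-cut edges: s→a (7), s→c (3), d→t (9); capacity 7 + 3 + 9 = 19.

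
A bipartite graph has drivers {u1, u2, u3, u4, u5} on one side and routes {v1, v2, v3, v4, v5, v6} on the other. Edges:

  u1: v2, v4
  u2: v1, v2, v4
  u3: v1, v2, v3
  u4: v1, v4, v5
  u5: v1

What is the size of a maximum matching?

5

Unit-capacity flow: source→left, listed edges, right→sink; max matching = max flow.
Augmenting path u1→v2 (+1); matched 1.
Augmenting path u2→v1 (+1); matched 2.
Augmenting path u3→v3 (+1); matched 3.
Augmenting path u4→v4 (+1); matched 4.
Augmenting path u5→v1→u2→v4→u4→v5 (+1); matched 5.
No augmenting path remains; maximum matching = 5.
König certificate: {u1, u2, u3, u4, u5} is a vertex cover of size 5 (every listed pair touches it), so no matching can be larger.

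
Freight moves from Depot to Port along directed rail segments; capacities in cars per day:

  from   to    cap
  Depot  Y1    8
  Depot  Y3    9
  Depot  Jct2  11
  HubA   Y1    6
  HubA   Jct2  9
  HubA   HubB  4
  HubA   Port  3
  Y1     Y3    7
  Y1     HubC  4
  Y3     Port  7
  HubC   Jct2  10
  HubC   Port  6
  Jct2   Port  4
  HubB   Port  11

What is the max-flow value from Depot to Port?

15

Augment Depot→Y3→Port: bottleneck 7, flow now 7.
Augment Depot→Jct2→Port: bottleneck 4, flow now 11.
Augment Depot→Y1→HubC→Port: bottleneck 4, flow now 15.
No augmenting path remains; maximum flow = 15.
In the residual graph, reachable from Depot: {Depot, Y1, Y3, Jct2}.
Min-cut edges: Y1→HubC (4), Y3→Port (7), Jct2→Port (4); capacity 4 + 7 + 4 = 15.
This cut is saturated, so no flow can exceed 15.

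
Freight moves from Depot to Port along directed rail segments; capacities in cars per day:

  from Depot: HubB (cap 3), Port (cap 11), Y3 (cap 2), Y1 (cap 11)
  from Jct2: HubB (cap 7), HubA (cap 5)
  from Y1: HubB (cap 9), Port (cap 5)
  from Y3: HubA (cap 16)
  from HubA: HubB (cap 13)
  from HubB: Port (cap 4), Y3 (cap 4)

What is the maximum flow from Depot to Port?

Augment Depot→Port: bottleneck 11, flow now 11.
Augment Depot→Y1→Port: bottleneck 5, flow now 16.
Augment Depot→HubB→Port: bottleneck 3, flow now 19.
Augment Depot→Y1→HubB→Port: bottleneck 1, flow now 20.
No augmenting path remains; maximum flow = 20.
In the residual graph, reachable from Depot: {Depot, Y1, Y3, HubA, HubB}.
Min-cut edges: Depot→Port (11), Y1→Port (5), HubB→Port (4); capacity 11 + 5 + 4 = 20.
This cut is saturated, so no flow can exceed 20.

20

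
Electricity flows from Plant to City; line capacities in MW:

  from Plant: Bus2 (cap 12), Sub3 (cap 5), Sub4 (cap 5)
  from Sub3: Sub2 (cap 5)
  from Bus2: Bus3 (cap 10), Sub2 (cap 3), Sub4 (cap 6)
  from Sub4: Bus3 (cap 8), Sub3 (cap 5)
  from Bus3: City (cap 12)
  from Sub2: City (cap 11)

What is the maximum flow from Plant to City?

20

Augment Plant→Sub3→Sub2→City: bottleneck 5, flow now 5.
Augment Plant→Bus2→Bus3→City: bottleneck 10, flow now 15.
Augment Plant→Bus2→Sub2→City: bottleneck 2, flow now 17.
Augment Plant→Sub4→Bus3→City: bottleneck 2, flow now 19.
Augment Plant→Sub4→Bus3→Bus2→Sub2→City: bottleneck 1, flow now 20. (uses reverse residual edge)
No augmenting path remains; maximum flow = 20.
In the residual graph, reachable from Plant: {Plant, Sub3, Bus2, Sub4, Bus3}.
Min-cut edges: Sub3→Sub2 (5), Bus2→Sub2 (3), Bus3→City (12); capacity 5 + 3 + 12 = 20.
This cut is saturated, so no flow can exceed 20.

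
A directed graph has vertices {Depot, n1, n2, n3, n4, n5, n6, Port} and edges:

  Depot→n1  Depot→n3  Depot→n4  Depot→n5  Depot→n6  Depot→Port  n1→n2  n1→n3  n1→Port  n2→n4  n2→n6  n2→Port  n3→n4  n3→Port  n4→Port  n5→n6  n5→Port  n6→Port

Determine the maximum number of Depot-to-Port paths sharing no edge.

Assign every edge capacity 1; by Menger, the answer equals the max flow.
Path Depot→Port (+1); total 1.
Path Depot→n1→Port (+1); total 2.
Path Depot→n3→Port (+1); total 3.
Path Depot→n4→Port (+1); total 4.
Path Depot→n5→Port (+1); total 5.
Path Depot→n6→Port (+1); total 6.
No residual Depot→Port path; max flow = 6.
Certifying cut of size 6: {Depot→Port, Depot→n1, Depot→n3, Depot→n4, Depot→n5, Depot→n6}.

6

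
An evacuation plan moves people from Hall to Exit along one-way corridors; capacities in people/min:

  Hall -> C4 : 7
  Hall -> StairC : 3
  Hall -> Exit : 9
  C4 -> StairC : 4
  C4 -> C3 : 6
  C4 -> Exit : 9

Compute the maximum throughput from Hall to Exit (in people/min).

Augment Hall→Exit: bottleneck 9, flow now 9.
Augment Hall→C4→Exit: bottleneck 7, flow now 16.
No augmenting path remains; maximum flow = 16.
In the residual graph, reachable from Hall: {Hall, StairC}.
Min-cut edges: Hall→C4 (7), Hall→Exit (9); capacity 7 + 9 = 16.
This cut is saturated, so no flow can exceed 16.

16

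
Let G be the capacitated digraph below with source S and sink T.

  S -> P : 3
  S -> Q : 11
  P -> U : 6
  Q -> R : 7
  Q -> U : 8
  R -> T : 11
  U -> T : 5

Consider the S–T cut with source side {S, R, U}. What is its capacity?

30

Edges leaving {S, R, U}: S→P (3), S→Q (11), R→T (11), U→T (5).
Cut capacity = 3 + 11 + 11 + 5 = 30.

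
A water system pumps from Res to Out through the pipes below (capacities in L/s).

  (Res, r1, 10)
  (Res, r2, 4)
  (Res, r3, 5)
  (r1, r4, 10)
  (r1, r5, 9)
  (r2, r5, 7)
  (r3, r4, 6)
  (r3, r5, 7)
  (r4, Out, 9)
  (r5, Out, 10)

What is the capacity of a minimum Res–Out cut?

19

Augment Res→r1→r4→Out: bottleneck 9, flow now 9.
Augment Res→r1→r5→Out: bottleneck 1, flow now 10.
Augment Res→r2→r5→Out: bottleneck 4, flow now 14.
Augment Res→r3→r5→Out: bottleneck 5, flow now 19.
No augmenting path remains; maximum flow = 19.
By max-flow min-cut, the minimum cut capacity equals the max flow.
In the residual graph, reachable from Res: {Res}.
Min-cut edges: Res→r1 (10), Res→r2 (4), Res→r3 (5); capacity 10 + 4 + 5 = 19.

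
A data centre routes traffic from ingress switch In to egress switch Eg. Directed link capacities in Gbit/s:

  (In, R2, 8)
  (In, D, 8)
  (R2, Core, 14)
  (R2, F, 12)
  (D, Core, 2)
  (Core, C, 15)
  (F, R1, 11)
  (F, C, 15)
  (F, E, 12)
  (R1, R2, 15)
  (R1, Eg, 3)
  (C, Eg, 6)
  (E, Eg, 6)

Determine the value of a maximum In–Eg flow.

Augment In→R2→Core→C→Eg: bottleneck 6, flow now 6.
Augment In→R2→F→R1→Eg: bottleneck 2, flow now 8.
Augment In→D→Core→R2→F→R1→Eg: bottleneck 1, flow now 9. (uses reverse residual edge)
Augment In→D→Core→R2→F→E→Eg: bottleneck 1, flow now 10. (uses reverse residual edge)
No augmenting path remains; maximum flow = 10.
In the residual graph, reachable from In: {In, D}.
Min-cut edges: In→R2 (8), D→Core (2); capacity 8 + 2 = 10.
This cut is saturated, so no flow can exceed 10.

10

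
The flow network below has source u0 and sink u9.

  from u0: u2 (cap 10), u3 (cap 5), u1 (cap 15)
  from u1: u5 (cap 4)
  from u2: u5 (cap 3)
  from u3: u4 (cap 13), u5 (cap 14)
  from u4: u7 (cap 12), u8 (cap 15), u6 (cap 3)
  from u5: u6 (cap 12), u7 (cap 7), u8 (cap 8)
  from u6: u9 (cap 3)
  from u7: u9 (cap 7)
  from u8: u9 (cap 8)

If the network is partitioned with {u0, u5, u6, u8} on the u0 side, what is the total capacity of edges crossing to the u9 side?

48

Edges leaving {u0, u5, u6, u8}: u0→u1 (15), u0→u2 (10), u0→u3 (5), u5→u7 (7), u6→u9 (3), u8→u9 (8).
Cut capacity = 15 + 10 + 5 + 7 + 3 + 8 = 48.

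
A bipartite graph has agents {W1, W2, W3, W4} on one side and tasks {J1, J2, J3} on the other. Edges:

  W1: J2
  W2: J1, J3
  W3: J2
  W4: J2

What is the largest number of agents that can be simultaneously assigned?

Unit-capacity flow: source→left, listed edges, right→sink; max matching = max flow.
Augmenting path W1→J2 (+1); matched 1.
Augmenting path W2→J1 (+1); matched 2.
No augmenting path remains; maximum matching = 2.
König certificate: {W2, J2} is a vertex cover of size 2 (every listed pair touches it), so no matching can be larger.

2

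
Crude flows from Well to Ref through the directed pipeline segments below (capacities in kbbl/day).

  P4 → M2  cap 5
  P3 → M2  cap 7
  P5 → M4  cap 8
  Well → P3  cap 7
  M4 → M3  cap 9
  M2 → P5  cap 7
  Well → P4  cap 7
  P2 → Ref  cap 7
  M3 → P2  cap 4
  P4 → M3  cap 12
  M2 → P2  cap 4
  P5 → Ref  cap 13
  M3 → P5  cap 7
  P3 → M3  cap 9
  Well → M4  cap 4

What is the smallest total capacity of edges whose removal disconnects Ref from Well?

18

Augment Well→M4→M3→P5→Ref: bottleneck 4, flow now 4.
Augment Well→P3→M3→P5→Ref: bottleneck 3, flow now 7.
Augment Well→P3→M3→P2→Ref: bottleneck 4, flow now 11.
Augment Well→P4→M2→P5→Ref: bottleneck 5, flow now 16.
Augment Well→P4→M3→P3→M2→P5→Ref: bottleneck 1, flow now 17. (uses reverse residual edge)
Augment Well→P4→M3→P3→M2→P2→Ref: bottleneck 1, flow now 18. (uses reverse residual edge)
No augmenting path remains; maximum flow = 18.
By max-flow min-cut, the minimum cut capacity equals the max flow.
In the residual graph, reachable from Well: {Well}.
Min-cut edges: Well→M4 (4), Well→P3 (7), Well→P4 (7); capacity 4 + 7 + 7 = 18.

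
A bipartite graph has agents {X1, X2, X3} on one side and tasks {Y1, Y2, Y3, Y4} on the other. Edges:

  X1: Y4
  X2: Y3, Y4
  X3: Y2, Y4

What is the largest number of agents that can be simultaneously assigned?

Unit-capacity flow: source→left, listed edges, right→sink; max matching = max flow.
Augmenting path X1→Y4 (+1); matched 1.
Augmenting path X2→Y3 (+1); matched 2.
Augmenting path X3→Y2 (+1); matched 3.
No augmenting path remains; maximum matching = 3.
König certificate: {X1, X2, X3} is a vertex cover of size 3 (every listed pair touches it), so no matching can be larger.

3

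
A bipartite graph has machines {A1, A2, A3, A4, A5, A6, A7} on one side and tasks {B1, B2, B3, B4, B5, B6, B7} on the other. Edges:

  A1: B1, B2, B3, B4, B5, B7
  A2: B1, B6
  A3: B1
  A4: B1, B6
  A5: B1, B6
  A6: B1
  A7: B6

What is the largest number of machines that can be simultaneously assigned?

3

Unit-capacity flow: source→left, listed edges, right→sink; max matching = max flow.
Augmenting path A1→B1 (+1); matched 1.
Augmenting path A2→B6 (+1); matched 2.
Augmenting path A3→B1→A1→B2 (+1); matched 3.
No augmenting path remains; maximum matching = 3.
König certificate: {A1, B1, B6} is a vertex cover of size 3 (every listed pair touches it), so no matching can be larger.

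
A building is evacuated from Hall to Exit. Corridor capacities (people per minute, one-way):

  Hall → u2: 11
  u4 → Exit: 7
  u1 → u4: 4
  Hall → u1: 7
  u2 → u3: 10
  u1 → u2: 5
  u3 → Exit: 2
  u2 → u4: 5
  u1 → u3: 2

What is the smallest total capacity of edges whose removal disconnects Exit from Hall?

Augment Hall→u1→u3→Exit: bottleneck 2, flow now 2.
Augment Hall→u1→u4→Exit: bottleneck 4, flow now 6.
Augment Hall→u2→u4→Exit: bottleneck 3, flow now 9.
No augmenting path remains; maximum flow = 9.
By max-flow min-cut, the minimum cut capacity equals the max flow.
In the residual graph, reachable from Hall: {Hall, u1, u2, u3, u4}.
Min-cut edges: u3→Exit (2), u4→Exit (7); capacity 2 + 7 = 9.

9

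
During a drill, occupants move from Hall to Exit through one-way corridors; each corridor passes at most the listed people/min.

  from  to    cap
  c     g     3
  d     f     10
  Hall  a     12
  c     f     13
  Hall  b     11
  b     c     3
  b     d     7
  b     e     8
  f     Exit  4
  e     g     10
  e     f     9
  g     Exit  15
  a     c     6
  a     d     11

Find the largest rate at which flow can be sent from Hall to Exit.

Augment Hall→a→c→f→Exit: bottleneck 4, flow now 4.
Augment Hall→a→c→g→Exit: bottleneck 2, flow now 6.
Augment Hall→b→c→g→Exit: bottleneck 1, flow now 7.
Augment Hall→b→e→g→Exit: bottleneck 8, flow now 15.
No augmenting path remains; maximum flow = 15.
In the residual graph, reachable from Hall: {Hall, a, b, c, d, f}.
Min-cut edges: b→e (8), c→g (3), f→Exit (4); capacity 8 + 3 + 4 = 15.
This cut is saturated, so no flow can exceed 15.

15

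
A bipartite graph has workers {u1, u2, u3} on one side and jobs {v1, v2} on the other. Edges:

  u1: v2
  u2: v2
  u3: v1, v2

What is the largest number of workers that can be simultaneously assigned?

2

Unit-capacity flow: source→left, listed edges, right→sink; max matching = max flow.
Augmenting path u1→v2 (+1); matched 1.
Augmenting path u3→v1 (+1); matched 2.
No augmenting path remains; maximum matching = 2.
König certificate: {u3, v2} is a vertex cover of size 2 (every listed pair touches it), so no matching can be larger.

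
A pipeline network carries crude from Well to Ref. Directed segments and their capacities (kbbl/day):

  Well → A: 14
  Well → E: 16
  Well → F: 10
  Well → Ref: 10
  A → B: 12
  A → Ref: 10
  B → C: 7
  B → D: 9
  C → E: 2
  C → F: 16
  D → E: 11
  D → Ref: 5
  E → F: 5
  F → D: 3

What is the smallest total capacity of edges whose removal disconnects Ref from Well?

Augment Well→Ref: bottleneck 10, flow now 10.
Augment Well→A→Ref: bottleneck 10, flow now 20.
Augment Well→F→D→Ref: bottleneck 3, flow now 23.
Augment Well→A→B→D→Ref: bottleneck 2, flow now 25.
No augmenting path remains; maximum flow = 25.
By max-flow min-cut, the minimum cut capacity equals the max flow.
In the residual graph, reachable from Well: {Well, A, B, C, D, E, F}.
Min-cut edges: Well→Ref (10), A→Ref (10), D→Ref (5); capacity 10 + 10 + 5 = 25.

25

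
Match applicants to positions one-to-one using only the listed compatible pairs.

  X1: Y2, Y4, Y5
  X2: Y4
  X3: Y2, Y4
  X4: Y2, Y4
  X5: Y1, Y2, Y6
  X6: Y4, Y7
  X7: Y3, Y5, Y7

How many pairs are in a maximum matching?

Unit-capacity flow: source→left, listed edges, right→sink; max matching = max flow.
Augmenting path X1→Y2 (+1); matched 1.
Augmenting path X2→Y4 (+1); matched 2.
Augmenting path X5→Y1 (+1); matched 3.
Augmenting path X6→Y7 (+1); matched 4.
Augmenting path X7→Y3 (+1); matched 5.
Augmenting path X3→Y2→X1→Y5 (+1); matched 6.
No augmenting path remains; maximum matching = 6.
König certificate: {X1, X5, X6, X7, Y2, Y4} is a vertex cover of size 6 (every listed pair touches it), so no matching can be larger.

6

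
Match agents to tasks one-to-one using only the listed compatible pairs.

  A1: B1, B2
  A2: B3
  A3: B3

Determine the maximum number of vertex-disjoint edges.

Unit-capacity flow: source→left, listed edges, right→sink; max matching = max flow.
Augmenting path A1→B1 (+1); matched 1.
Augmenting path A2→B3 (+1); matched 2.
No augmenting path remains; maximum matching = 2.
König certificate: {A1, B3} is a vertex cover of size 2 (every listed pair touches it), so no matching can be larger.

2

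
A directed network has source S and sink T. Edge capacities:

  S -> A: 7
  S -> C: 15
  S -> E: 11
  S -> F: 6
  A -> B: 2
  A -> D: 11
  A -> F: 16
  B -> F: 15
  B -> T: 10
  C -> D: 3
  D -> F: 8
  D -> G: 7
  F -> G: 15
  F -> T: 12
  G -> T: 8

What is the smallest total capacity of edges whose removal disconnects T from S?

16

Augment S→F→T: bottleneck 6, flow now 6.
Augment S→A→B→T: bottleneck 2, flow now 8.
Augment S→A→F→T: bottleneck 5, flow now 13.
Augment S→C→D→F→T: bottleneck 1, flow now 14.
Augment S→C→D→G→T: bottleneck 2, flow now 16.
No augmenting path remains; maximum flow = 16.
By max-flow min-cut, the minimum cut capacity equals the max flow.
In the residual graph, reachable from S: {S, C, E}.
Min-cut edges: S→A (7), S→F (6), C→D (3); capacity 7 + 6 + 3 = 16.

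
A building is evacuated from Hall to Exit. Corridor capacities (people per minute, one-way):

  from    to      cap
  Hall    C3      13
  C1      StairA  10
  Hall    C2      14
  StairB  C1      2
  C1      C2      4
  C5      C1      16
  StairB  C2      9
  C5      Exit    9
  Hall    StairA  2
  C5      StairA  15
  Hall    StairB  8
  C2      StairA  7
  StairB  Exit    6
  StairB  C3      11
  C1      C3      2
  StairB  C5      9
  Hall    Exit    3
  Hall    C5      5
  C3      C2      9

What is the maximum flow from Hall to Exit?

Augment Hall→Exit: bottleneck 3, flow now 3.
Augment Hall→StairB→Exit: bottleneck 6, flow now 9.
Augment Hall→C5→Exit: bottleneck 5, flow now 14.
Augment Hall→StairB→C5→Exit: bottleneck 2, flow now 16.
No augmenting path remains; maximum flow = 16.
In the residual graph, reachable from Hall: {Hall, C3, C2, StairA}.
Min-cut edges: Hall→StairB (8), Hall→C5 (5), Hall→Exit (3); capacity 8 + 5 + 3 = 16.
This cut is saturated, so no flow can exceed 16.

16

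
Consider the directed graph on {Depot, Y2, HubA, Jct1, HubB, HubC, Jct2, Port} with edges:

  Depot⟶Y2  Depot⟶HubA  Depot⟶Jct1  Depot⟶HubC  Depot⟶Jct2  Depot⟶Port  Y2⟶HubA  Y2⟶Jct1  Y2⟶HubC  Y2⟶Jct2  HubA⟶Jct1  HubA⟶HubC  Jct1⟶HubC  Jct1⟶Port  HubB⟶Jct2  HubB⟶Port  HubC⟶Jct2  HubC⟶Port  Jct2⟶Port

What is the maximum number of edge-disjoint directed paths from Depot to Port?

Assign every edge capacity 1; by Menger, the answer equals the max flow.
Path Depot→Port (+1); total 1.
Path Depot→Jct1→Port (+1); total 2.
Path Depot→HubC→Port (+1); total 3.
Path Depot→Jct2→Port (+1); total 4.
No residual Depot→Port path; max flow = 4.
Certifying cut of size 4: {Depot→Port, HubC→Port, Jct1→Port, Jct2→Port}.

4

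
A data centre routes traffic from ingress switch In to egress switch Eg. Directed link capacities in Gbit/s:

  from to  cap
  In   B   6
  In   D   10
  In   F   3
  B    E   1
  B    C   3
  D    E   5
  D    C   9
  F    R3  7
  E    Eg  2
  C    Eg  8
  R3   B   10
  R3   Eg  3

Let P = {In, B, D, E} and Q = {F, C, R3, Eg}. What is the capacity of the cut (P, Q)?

17

Edges leaving {In, B, D, E}: In→F (3), B→C (3), D→C (9), E→Eg (2).
Cut capacity = 3 + 3 + 9 + 2 = 17.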